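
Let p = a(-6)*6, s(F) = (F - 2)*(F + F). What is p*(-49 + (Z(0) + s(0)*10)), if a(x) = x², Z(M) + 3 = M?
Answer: -11232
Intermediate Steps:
s(F) = 2*F*(-2 + F) (s(F) = (-2 + F)*(2*F) = 2*F*(-2 + F))
Z(M) = -3 + M
p = 216 (p = (-6)²*6 = 36*6 = 216)
p*(-49 + (Z(0) + s(0)*10)) = 216*(-49 + ((-3 + 0) + (2*0*(-2 + 0))*10)) = 216*(-49 + (-3 + (2*0*(-2))*10)) = 216*(-49 + (-3 + 0*10)) = 216*(-49 + (-3 + 0)) = 216*(-49 - 3) = 216*(-52) = -11232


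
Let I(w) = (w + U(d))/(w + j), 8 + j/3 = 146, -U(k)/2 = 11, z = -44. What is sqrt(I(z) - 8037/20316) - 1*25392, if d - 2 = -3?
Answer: -25392 + 3*I*sqrt(25024766295)/626410 ≈ -25392.0 + 0.75761*I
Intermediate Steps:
d = -1 (d = 2 - 3 = -1)
U(k) = -22 (U(k) = -2*11 = -22)
j = 414 (j = -24 + 3*146 = -24 + 438 = 414)
I(w) = (-22 + w)/(414 + w) (I(w) = (w - 22)/(w + 414) = (-22 + w)/(414 + w))
sqrt(I(z) - 8037/20316) - 1*25392 = sqrt((-22 - 44)/(414 - 44) - 8037/20316) - 1*25392 = sqrt(-66/370 - 8037*1/20316) - 25392 = sqrt((1/370)*(-66) - 2679/6772) - 25392 = sqrt(-33/185 - 2679/6772) - 25392 = sqrt(-719091/1252820) - 25392 = 3*I*sqrt(25024766295)/626410 - 25392 = -25392 + 3*I*sqrt(25024766295)/626410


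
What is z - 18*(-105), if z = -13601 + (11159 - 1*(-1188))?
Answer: 636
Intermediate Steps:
z = -1254 (z = -13601 + (11159 + 1188) = -13601 + 12347 = -1254)
z - 18*(-105) = -1254 - 18*(-105) = -1254 + 1890 = 636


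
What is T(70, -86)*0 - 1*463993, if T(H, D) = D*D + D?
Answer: -463993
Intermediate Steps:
T(H, D) = D + D² (T(H, D) = D² + D = D + D²)
T(70, -86)*0 - 1*463993 = -86*(1 - 86)*0 - 1*463993 = -86*(-85)*0 - 463993 = 7310*0 - 463993 = 0 - 463993 = -463993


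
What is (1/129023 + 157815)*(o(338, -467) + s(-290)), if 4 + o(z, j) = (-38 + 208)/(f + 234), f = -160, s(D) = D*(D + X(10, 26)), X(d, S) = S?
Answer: 57677895440110122/4773851 ≈ 1.2082e+10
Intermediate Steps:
s(D) = D*(26 + D) (s(D) = D*(D + 26) = D*(26 + D))
o(z, j) = -63/37 (o(z, j) = -4 + (-38 + 208)/(-160 + 234) = -4 + 170/74 = -4 + 170*(1/74) = -4 + 85/37 = -63/37)
(1/129023 + 157815)*(o(338, -467) + s(-290)) = (1/129023 + 157815)*(-63/37 - 290*(26 - 290)) = (1/129023 + 157815)*(-63/37 - 290*(-264)) = 20361764746*(-63/37 + 76560)/129023 = (20361764746/129023)*(2832657/37) = 57677895440110122/4773851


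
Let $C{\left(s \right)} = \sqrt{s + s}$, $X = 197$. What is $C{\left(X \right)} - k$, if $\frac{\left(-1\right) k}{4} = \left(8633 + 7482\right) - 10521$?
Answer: $22376 + \sqrt{394} \approx 22396.0$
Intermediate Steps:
$C{\left(s \right)} = \sqrt{2} \sqrt{s}$ ($C{\left(s \right)} = \sqrt{2 s} = \sqrt{2} \sqrt{s}$)
$k = -22376$ ($k = - 4 \left(\left(8633 + 7482\right) - 10521\right) = - 4 \left(16115 - 10521\right) = \left(-4\right) 5594 = -22376$)
$C{\left(X \right)} - k = \sqrt{2} \sqrt{197} - -22376 = \sqrt{394} + 22376 = 22376 + \sqrt{394}$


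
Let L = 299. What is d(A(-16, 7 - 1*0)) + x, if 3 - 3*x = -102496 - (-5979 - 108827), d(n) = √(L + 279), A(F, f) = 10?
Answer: -12307/3 + 17*√2 ≈ -4078.3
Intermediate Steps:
d(n) = 17*√2 (d(n) = √(299 + 279) = √578 = 17*√2)
x = -12307/3 (x = 1 - (-102496 - (-5979 - 108827))/3 = 1 - (-102496 - 1*(-114806))/3 = 1 - (-102496 + 114806)/3 = 1 - ⅓*12310 = 1 - 12310/3 = -12307/3 ≈ -4102.3)
d(A(-16, 7 - 1*0)) + x = 17*√2 - 12307/3 = -12307/3 + 17*√2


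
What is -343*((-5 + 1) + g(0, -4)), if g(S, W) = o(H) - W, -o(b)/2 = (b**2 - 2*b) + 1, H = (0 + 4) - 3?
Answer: 0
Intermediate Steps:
H = 1 (H = 4 - 3 = 1)
o(b) = -2 - 2*b**2 + 4*b (o(b) = -2*((b**2 - 2*b) + 1) = -2*(1 + b**2 - 2*b) = -2 - 2*b**2 + 4*b)
g(S, W) = -W (g(S, W) = (-2 - 2*1**2 + 4*1) - W = (-2 - 2*1 + 4) - W = (-2 - 2 + 4) - W = 0 - W = -W)
-343*((-5 + 1) + g(0, -4)) = -343*((-5 + 1) - 1*(-4)) = -343*(-4 + 4) = -343*0 = 0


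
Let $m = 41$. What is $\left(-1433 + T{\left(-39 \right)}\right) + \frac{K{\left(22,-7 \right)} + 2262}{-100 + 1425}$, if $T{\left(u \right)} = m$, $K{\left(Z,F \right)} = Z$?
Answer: $- \frac{1842116}{1325} \approx -1390.3$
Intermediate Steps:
$T{\left(u \right)} = 41$
$\left(-1433 + T{\left(-39 \right)}\right) + \frac{K{\left(22,-7 \right)} + 2262}{-100 + 1425} = \left(-1433 + 41\right) + \frac{22 + 2262}{-100 + 1425} = -1392 + \frac{2284}{1325} = - \frac{1842116}{1325}$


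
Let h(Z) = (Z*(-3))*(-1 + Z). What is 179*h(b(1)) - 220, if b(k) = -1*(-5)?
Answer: -10960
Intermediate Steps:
b(k) = 5
h(Z) = -3*Z*(-1 + Z) (h(Z) = (-3*Z)*(-1 + Z) = -3*Z*(-1 + Z))
179*h(b(1)) - 220 = 179*(3*5*(1 - 1*5)) - 220 = 179*(3*5*(1 - 5)) - 220 = 179*(3*5*(-4)) - 220 = 179*(-60) - 220 = -10740 - 220 = -10960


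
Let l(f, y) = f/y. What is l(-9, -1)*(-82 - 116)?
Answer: -1782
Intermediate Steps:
l(-9, -1)*(-82 - 116) = (-9/(-1))*(-82 - 116) = -9*(-1)*(-198) = 9*(-198) = -1782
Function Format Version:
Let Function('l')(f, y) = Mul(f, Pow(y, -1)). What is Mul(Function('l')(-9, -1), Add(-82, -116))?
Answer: -1782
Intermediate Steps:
Mul(Function('l')(-9, -1), Add(-82, -116)) = Mul(Mul(-9, Pow(-1, -1)), Add(-82, -116)) = Mul(Mul(-9, -1), -198) = Mul(9, -198) = -1782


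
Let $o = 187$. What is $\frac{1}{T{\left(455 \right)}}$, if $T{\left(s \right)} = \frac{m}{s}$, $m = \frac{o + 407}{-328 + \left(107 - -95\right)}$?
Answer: $- \frac{3185}{33} \approx -96.515$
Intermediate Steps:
$m = - \frac{33}{7}$ ($m = \frac{187 + 407}{-328 + \left(107 - -95\right)} = \frac{594}{-328 + \left(107 + 95\right)} = \frac{594}{-328 + 202} = \frac{594}{-126} = 594 \left(- \frac{1}{126}\right) = - \frac{33}{7} \approx -4.7143$)
$T{\left(s \right)} = - \frac{33}{7 s}$
$\frac{1}{T{\left(455 \right)}} = \frac{1}{\left(- \frac{33}{7}\right) \frac{1}{455}} = \frac{1}{- \frac{33}{3185}} = - \frac{3185}{33}$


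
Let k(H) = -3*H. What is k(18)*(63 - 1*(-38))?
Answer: -5454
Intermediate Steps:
k(18)*(63 - 1*(-38)) = (-3*18)*(63 - 1*(-38)) = -54*(63 + 38) = -54*101 = -5454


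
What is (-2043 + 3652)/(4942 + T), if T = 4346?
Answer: 1609/9288 ≈ 0.17323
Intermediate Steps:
(-2043 + 3652)/(4942 + T) = (-2043 + 3652)/(4942 + 4346) = 1609/9288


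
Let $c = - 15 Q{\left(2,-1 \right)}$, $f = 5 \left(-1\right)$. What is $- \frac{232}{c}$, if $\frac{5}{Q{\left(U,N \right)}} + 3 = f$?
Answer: $- \frac{1856}{75} \approx -24.747$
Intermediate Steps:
$f = -5$
$Q{\left(U,N \right)} = - \frac{5}{8}$ ($Q{\left(U,N \right)} = \frac{5}{-3 - 5} = \frac{5}{-8} = 5 \left(- \frac{1}{8}\right) = - \frac{5}{8}$)
$c = \frac{75}{8}$ ($c = \left(-15\right) \left(- \frac{5}{8}\right) = \frac{75}{8} \approx 9.375$)
$- \frac{232}{c} = - \frac{232}{\frac{75}{8}} = \left(-232\right) \frac{8}{75} = - \frac{1856}{75}$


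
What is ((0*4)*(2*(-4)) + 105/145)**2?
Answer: 441/841 ≈ 0.52438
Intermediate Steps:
((0*4)*(2*(-4)) + 105/145)**2 = (0*(-8) + 105*(1/145))**2 = (0 + 21/29)**2 = (21/29)**2 = 441/841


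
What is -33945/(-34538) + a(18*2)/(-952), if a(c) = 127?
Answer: 284993/335512 ≈ 0.84943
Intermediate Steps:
-33945/(-34538) + a(18*2)/(-952) = -33945/(-34538) + 127/(-952) = -33945*(-1/34538) + 127*(-1/952) = 33945/34538 - 127/952 = 284993/335512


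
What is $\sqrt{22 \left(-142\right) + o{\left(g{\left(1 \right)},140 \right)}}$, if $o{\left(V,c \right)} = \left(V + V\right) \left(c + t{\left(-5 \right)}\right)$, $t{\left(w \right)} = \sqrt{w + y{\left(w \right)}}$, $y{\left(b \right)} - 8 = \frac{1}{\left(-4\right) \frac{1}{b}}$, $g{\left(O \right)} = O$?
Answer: $\sqrt{-2844 + \sqrt{17}} \approx 53.29 i$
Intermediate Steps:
$y{\left(b \right)} = 8 - \frac{b}{4}$ ($y{\left(b \right)} = 8 + \frac{1}{\left(-4\right) \frac{1}{b}} = 8 - \frac{b}{4}$)
$t{\left(w \right)} = \sqrt{8 + \frac{3 w}{4}}$ ($t{\left(w \right)} = \sqrt{w - \left(-8 + \frac{w}{4}\right)} = \sqrt{8 + \frac{3 w}{4}}$)
$o{\left(V,c \right)} = 2 V \left(c + \frac{\sqrt{17}}{2}\right)$ ($o{\left(V,c \right)} = \left(V + V\right) \left(c + \frac{\sqrt{32 + 3 \left(-5\right)}}{2}\right) = 2 V \left(c + \frac{\sqrt{32 - 15}}{2}\right) = 2 V \left(c + \frac{\sqrt{17}}{2}\right)$)
$\sqrt{22 \left(-142\right) + o{\left(g{\left(1 \right)},140 \right)}} = \sqrt{22 \left(-142\right) + 1 \left(\sqrt{17} + 2 \cdot 140\right)} = \sqrt{-3124 + 1 \left(\sqrt{17} + 280\right)} = \sqrt{-3124 + 1 \left(280 + \sqrt{17}\right)} = \sqrt{-3124 + \left(280 + \sqrt{17}\right)} = \sqrt{-2844 + \sqrt{17}}$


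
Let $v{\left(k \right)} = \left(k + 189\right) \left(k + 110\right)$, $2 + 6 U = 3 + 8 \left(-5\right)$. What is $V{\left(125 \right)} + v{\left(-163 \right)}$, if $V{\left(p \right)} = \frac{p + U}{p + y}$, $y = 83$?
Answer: $- \frac{573011}{416} \approx -1377.4$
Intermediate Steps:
$U = - \frac{13}{2}$ ($U = - \frac{1}{3} + \frac{3 + 8 \left(-5\right)}{6} = - \frac{1}{3} + \frac{3 - 40}{6} = - \frac{1}{3} + \frac{1}{6} \left(-37\right) = - \frac{1}{3} - \frac{37}{6} = - \frac{13}{2} \approx -6.5$)
$v{\left(k \right)} = \left(110 + k\right) \left(189 + k\right)$ ($v{\left(k \right)} = \left(189 + k\right) \left(110 + k\right) = \left(110 + k\right) \left(189 + k\right)$)
$V{\left(p \right)} = \frac{- \frac{13}{2} + p}{83 + p}$ ($V{\left(p \right)} = \frac{p - \frac{13}{2}}{p + 83} = \frac{- \frac{13}{2} + p}{83 + p}$)
$V{\left(125 \right)} + v{\left(-163 \right)} = \frac{- \frac{13}{2} + 125}{83 + 125} + \left(20790 + \left(-163\right)^{2} + 299 \left(-163\right)\right) = \frac{1}{208} \cdot \frac{237}{2} + \left(20790 + 26569 - 48737\right) = \frac{1}{208} \cdot \frac{237}{2} - 1378 = \frac{237}{416} - 1378 = - \frac{573011}{416}$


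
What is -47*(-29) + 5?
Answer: 1368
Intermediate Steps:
-47*(-29) + 5 = 1363 + 5 = 1368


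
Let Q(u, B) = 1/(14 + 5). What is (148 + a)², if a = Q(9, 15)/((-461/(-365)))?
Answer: 1681423109809/76720081 ≈ 21916.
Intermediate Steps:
Q(u, B) = 1/19
a = 365/8759 (a = 1/(19*((-461/(-365)))) = 1/(19*((-461*(-1/365)))) = 1/(19*(461/365)) = (1/19)*(365/461) = 365/8759 ≈ 0.041671)
(148 + a)² = (148 + 365/8759)² = (1296697/8759)² = 1681423109809/76720081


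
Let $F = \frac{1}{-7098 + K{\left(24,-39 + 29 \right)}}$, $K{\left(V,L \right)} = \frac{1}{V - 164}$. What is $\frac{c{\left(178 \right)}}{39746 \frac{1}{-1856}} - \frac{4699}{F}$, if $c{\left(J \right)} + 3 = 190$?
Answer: $\frac{111400779619}{3340} \approx 3.3354 \cdot 10^{7}$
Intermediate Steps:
$K{\left(V,L \right)} = \frac{1}{-164 + V}$
$F = - \frac{140}{993721}$ ($F = \frac{1}{-7098 + \frac{1}{-164 + 24}} = \frac{1}{-7098 + \frac{1}{-140}} = \frac{1}{-7098 - \frac{1}{140}} = \frac{1}{- \frac{993721}{140}} = - \frac{140}{993721} \approx -0.00014088$)
$c{\left(J \right)} = 187$ ($c{\left(J \right)} = -3 + 190 = 187$)
$\frac{c{\left(178 \right)}}{39746 \frac{1}{-1856}} - \frac{4699}{F} = \frac{187}{39746 \frac{1}{-1856}} - \frac{4699}{- \frac{140}{993721}} = \frac{187}{39746 \left(- \frac{1}{1856}\right)} - - \frac{4669494979}{140} = \frac{187}{- \frac{19873}{928}} + \frac{4669494979}{140} = 187 \left(- \frac{928}{19873}\right) + \frac{4669494979}{140} = - \frac{10208}{1169} + \frac{4669494979}{140} = \frac{111400779619}{3340}$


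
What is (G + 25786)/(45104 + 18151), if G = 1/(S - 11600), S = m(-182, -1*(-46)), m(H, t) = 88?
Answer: 98949477/242730520 ≈ 0.40765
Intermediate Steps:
S = 88
G = -1/11512 (G = 1/(88 - 11600) = 1/(-11512) = -1/11512 ≈ -8.6866e-5)
(G + 25786)/(45104 + 18151) = (-1/11512 + 25786)/(45104 + 18151) = (296848431/11512)/63255 = (296848431/11512)*(1/63255) = 98949477/242730520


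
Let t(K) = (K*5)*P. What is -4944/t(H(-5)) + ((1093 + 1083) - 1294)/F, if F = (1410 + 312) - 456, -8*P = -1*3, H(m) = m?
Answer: 2785499/5275 ≈ 528.06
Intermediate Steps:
P = 3/8 (P = -(-1)*3/8 = -⅛*(-3) = 3/8 ≈ 0.37500)
F = 1266 (F = 1722 - 456 = 1266)
t(K) = 15*K/8 (t(K) = (K*5)*(3/8) = (5*K)*(3/8) = 15*K/8)
-4944/t(H(-5)) + ((1093 + 1083) - 1294)/F = -4944/((15/8)*(-5)) + ((1093 + 1083) - 1294)/1266 = -4944/(-75/8) + (2176 - 1294)*(1/1266) = -4944*(-8/75) + 882*(1/1266) = 13184/25 + 147/211 = 2785499/5275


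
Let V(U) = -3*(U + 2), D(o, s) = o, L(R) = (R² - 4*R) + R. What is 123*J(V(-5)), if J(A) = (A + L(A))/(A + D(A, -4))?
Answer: 861/2 ≈ 430.50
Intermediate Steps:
L(R) = R² - 3*R
V(U) = -6 - 3*U (V(U) = -3*(2 + U) = -6 - 3*U)
J(A) = (A + A*(-3 + A))/(2*A) (J(A) = (A + A*(-3 + A))/(A + A) = (A + A*(-3 + A))/((2*A)) = (A + A*(-3 + A))*(1/(2*A)) = (A + A*(-3 + A))/(2*A))
123*J(V(-5)) = 123*(-1 + (-6 - 3*(-5))/2) = 123*(-1 + (-6 + 15)/2) = 123*(-1 + (½)*9) = 123*(-1 + 9/2) = 123*(7/2) = 861/2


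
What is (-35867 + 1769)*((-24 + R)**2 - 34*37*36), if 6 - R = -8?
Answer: 1540820424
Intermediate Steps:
R = 14 (R = 6 - 1*(-8) = 6 + 8 = 14)
(-35867 + 1769)*((-24 + R)**2 - 34*37*36) = (-35867 + 1769)*((-24 + 14)**2 - 34*37*36) = -34098*((-10)**2 - 1258*36) = -34098*(100 - 45288) = -34098*(-45188) = 1540820424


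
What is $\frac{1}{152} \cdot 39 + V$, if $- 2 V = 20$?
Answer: $- \frac{1481}{152} \approx -9.7434$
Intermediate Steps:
$V = -10$ ($V = \left(- \frac{1}{2}\right) 20 = -10$)
$\frac{1}{152} \cdot 39 + V = \frac{1}{152} \cdot 39 - 10 = \frac{39}{152} - 10 = - \frac{1481}{152}$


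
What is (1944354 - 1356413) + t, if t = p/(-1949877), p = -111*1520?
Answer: 382137600659/649959 ≈ 5.8794e+5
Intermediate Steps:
p = -168720
t = 56240/649959 (t = -168720/(-1949877) = -168720*(-1/1949877) = 56240/649959 ≈ 0.086529)
(1944354 - 1356413) + t = (1944354 - 1356413) + 56240/649959 = 587941 + 56240/649959 = 382137600659/649959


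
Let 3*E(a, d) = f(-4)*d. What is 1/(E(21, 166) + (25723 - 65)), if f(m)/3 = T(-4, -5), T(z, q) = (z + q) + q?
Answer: 1/23334 ≈ 4.2856e-5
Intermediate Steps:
T(z, q) = z + 2*q (T(z, q) = (q + z) + q = z + 2*q)
f(m) = -42 (f(m) = 3*(-4 + 2*(-5)) = 3*(-4 - 10) = 3*(-14) = -42)
E(a, d) = -14*d (E(a, d) = (-42*d)/3 = -14*d)
1/(E(21, 166) + (25723 - 65)) = 1/(-14*166 + (25723 - 65)) = 1/(-2324 + 25658) = 1/23334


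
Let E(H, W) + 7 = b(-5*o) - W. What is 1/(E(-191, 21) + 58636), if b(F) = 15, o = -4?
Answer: 1/58623 ≈ 1.7058e-5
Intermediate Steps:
E(H, W) = 8 - W (E(H, W) = -7 + (15 - W) = 8 - W)
1/(E(-191, 21) + 58636) = 1/((8 - 1*21) + 58636) = 1/((8 - 21) + 58636) = 1/(-13 + 58636) = 1/58623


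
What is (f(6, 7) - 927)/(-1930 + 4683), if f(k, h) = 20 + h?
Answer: -900/2753 ≈ -0.32692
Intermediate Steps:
(f(6, 7) - 927)/(-1930 + 4683) = ((20 + 7) - 927)/(-1930 + 4683) = (27 - 927)/2753 = -900*1/2753 = -900/2753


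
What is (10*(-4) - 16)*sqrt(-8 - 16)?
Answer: -112*I*sqrt(6) ≈ -274.34*I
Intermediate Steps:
(10*(-4) - 16)*sqrt(-8 - 16) = (-40 - 16)*sqrt(-24) = -112*I*sqrt(6)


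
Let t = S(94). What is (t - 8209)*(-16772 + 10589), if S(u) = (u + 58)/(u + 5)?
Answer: 558214293/11 ≈ 5.0747e+7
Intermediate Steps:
S(u) = (58 + u)/(5 + u)
t = 152/99 (t = (58 + 94)/(5 + 94) = 152/99 ≈ 1.5354)
(t - 8209)*(-16772 + 10589) = (152/99 - 8209)*(-16772 + 10589) = -812539/99*(-6183) = 558214293/11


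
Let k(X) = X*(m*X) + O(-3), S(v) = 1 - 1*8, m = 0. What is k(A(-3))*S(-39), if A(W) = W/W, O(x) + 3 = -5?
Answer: 56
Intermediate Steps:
O(x) = -8 (O(x) = -3 - 5 = -8)
S(v) = -7 (S(v) = 1 - 8 = -7)
A(W) = 1
k(X) = -8 (k(X) = X*(0*X) - 8 = X*0 - 8 = 0 - 8 = -8)
k(A(-3))*S(-39) = -8*(-7) = 56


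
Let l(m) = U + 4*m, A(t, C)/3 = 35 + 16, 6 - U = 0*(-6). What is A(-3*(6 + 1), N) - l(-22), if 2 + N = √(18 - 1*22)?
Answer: 235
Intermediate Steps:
U = 6 (U = 6 - 0*(-6) = 6 - 1*0 = 6 + 0 = 6)
N = -2 + 2*I (N = -2 + √(18 - 1*22) = -2 + √(18 - 22) = -2 + √(-4) = -2 + 2*I ≈ -2.0 + 2.0*I)
A(t, C) = 153 (A(t, C) = 3*(35 + 16) = 3*51 = 153)
l(m) = 6 + 4*m
A(-3*(6 + 1), N) - l(-22) = 153 - (6 + 4*(-22)) = 153 - (6 - 88) = 153 - 1*(-82) = 153 + 82 = 235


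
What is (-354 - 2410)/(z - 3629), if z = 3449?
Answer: 691/45 ≈ 15.356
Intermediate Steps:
(-354 - 2410)/(z - 3629) = (-354 - 2410)/(3449 - 3629) = -2764/(-180) = -2764*(-1/180) = 691/45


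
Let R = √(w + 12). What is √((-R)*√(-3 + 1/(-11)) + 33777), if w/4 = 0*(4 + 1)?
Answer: √(4087017 - 22*I*√1122)/11 ≈ 183.79 - 0.016569*I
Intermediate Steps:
w = 0 (w = 4*(0*(4 + 1)) = 4*(0*5) = 4*0 = 0)
R = 2*√3 (R = √(0 + 12) = √12 = 2*√3 ≈ 3.4641)
√((-R)*√(-3 + 1/(-11)) + 33777) = √((-2*√3)*√(-3 + 1/(-11)) + 33777) = √((-2*√3)*√(-3 - 1/11) + 33777) = √((-2*√3)*√(-34/11) + 33777) = √((-2*√3)*(I*√374/11) + 33777) = √(-2*I*√1122/11 + 33777) = √(33777 - 2*I*√1122/11)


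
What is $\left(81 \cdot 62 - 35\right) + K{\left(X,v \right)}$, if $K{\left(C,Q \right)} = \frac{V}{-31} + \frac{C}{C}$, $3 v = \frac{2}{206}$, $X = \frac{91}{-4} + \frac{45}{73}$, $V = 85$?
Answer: $\frac{154543}{31} \approx 4985.3$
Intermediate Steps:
$X = - \frac{6463}{292}$ ($X = 91 \left(- \frac{1}{4}\right) + 45 \cdot \frac{1}{73} = - \frac{91}{4} + \frac{45}{73} = - \frac{6463}{292} \approx -22.134$)
$v = \frac{1}{309}$ ($v = \frac{2 \cdot \frac{1}{206}}{3} = \frac{1}{3} \cdot \frac{1}{103} = \frac{1}{309} \approx 0.0032362$)
$K{\left(C,Q \right)} = - \frac{54}{31}$ ($K{\left(C,Q \right)} = \frac{85}{-31} + \frac{C}{C} = 85 \left(- \frac{1}{31}\right) + 1 = - \frac{85}{31} + 1 = - \frac{54}{31}$)
$\left(81 \cdot 62 - 35\right) + K{\left(X,v \right)} = \left(81 \cdot 62 - 35\right) - \frac{54}{31} = \left(5022 - 35\right) - \frac{54}{31} = 4987 - \frac{54}{31} = \frac{154543}{31}$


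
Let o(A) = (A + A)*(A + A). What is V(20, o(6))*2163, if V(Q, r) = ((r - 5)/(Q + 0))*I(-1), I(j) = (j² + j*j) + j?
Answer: 300657/20 ≈ 15033.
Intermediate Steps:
I(j) = j + 2*j² (I(j) = (j² + j²) + j = 2*j² + j = j + 2*j²)
o(A) = 4*A² (o(A) = (2*A)*(2*A) = 4*A²)
V(Q, r) = (-5 + r)/Q (V(Q, r) = ((r - 5)/(Q + 0))*(-(1 + 2*(-1))) = ((-5 + r)/Q)*(-(1 - 2)) = ((-5 + r)/Q)*(-1*(-1)) = ((-5 + r)/Q)*1 = (-5 + r)/Q)
V(20, o(6))*2163 = ((-5 + 4*6²)/20)*2163 = ((-5 + 4*36)/20)*2163 = ((-5 + 144)/20)*2163 = ((1/20)*139)*2163 = (139/20)*2163 = 300657/20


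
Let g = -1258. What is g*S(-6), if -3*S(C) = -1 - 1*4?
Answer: -6290/3 ≈ -2096.7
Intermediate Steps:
S(C) = 5/3 (S(C) = -(-1 - 1*4)/3 = -(-1 - 4)/3 = -⅓*(-5) = 5/3)
g*S(-6) = -1258*5/3 = -6290/3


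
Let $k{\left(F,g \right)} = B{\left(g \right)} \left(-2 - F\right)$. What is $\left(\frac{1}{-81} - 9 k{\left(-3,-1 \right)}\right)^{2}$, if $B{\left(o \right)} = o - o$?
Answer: $\frac{1}{6561} \approx 0.00015242$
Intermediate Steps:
$B{\left(o \right)} = 0$
$k{\left(F,g \right)} = 0$ ($k{\left(F,g \right)} = 0 \left(-2 - F\right) = 0$)
$\left(\frac{1}{-81} - 9 k{\left(-3,-1 \right)}\right)^{2} = \left(\frac{1}{-81} - 0\right)^{2} = \left(- \frac{1}{81} + 0\right)^{2} = \left(- \frac{1}{81}\right)^{2} = \frac{1}{6561}$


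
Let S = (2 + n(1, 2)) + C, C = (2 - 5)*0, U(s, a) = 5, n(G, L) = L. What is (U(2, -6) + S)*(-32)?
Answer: -288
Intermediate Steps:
C = 0 (C = -3*0 = 0)
S = 4 (S = (2 + 2) + 0 = 4 + 0 = 4)
(U(2, -6) + S)*(-32) = (5 + 4)*(-32) = 9*(-32) = -288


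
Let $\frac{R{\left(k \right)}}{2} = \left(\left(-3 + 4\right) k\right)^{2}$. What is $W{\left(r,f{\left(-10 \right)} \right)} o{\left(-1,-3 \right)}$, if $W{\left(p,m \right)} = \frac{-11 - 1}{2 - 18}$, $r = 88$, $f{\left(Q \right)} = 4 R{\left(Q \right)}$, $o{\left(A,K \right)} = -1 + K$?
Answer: $-3$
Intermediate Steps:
$R{\left(k \right)} = 2 k^{2}$ ($R{\left(k \right)} = 2 \left(\left(-3 + 4\right) k\right)^{2} = 2 \left(1 k\right)^{2} = 2 k^{2}$)
$f{\left(Q \right)} = 8 Q^{2}$ ($f{\left(Q \right)} = 4 \cdot 2 Q^{2} = 8 Q^{2}$)
$W{\left(p,m \right)} = \frac{3}{4}$ ($W{\left(p,m \right)} = - \frac{12}{-16} = \left(-12\right) \left(- \frac{1}{16}\right) = \frac{3}{4}$)
$W{\left(r,f{\left(-10 \right)} \right)} o{\left(-1,-3 \right)} = \frac{3 \left(-1 - 3\right)}{4} = \frac{3}{4} \left(-4\right) = -3$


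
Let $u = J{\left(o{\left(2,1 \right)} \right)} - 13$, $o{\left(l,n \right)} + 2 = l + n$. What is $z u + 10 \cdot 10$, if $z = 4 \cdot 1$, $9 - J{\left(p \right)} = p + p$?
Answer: $76$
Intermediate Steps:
$o{\left(l,n \right)} = -2 + l + n$ ($o{\left(l,n \right)} = -2 + \left(l + n\right) = -2 + l + n$)
$J{\left(p \right)} = 9 - 2 p$ ($J{\left(p \right)} = 9 - \left(p + p\right) = 9 - 2 p$)
$u = -6$ ($u = \left(9 - 2 \left(-2 + 2 + 1\right)\right) - 13 = \left(9 - 2\right) - 13 = 7 - 13 = -6$)
$z = 4$
$z u + 10 \cdot 10 = 4 \left(-6\right) + 10 \cdot 10 = -24 + 100 = 76$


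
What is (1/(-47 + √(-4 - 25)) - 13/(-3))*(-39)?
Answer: -125463/746 + 13*I*√29/746 ≈ -168.18 + 0.093843*I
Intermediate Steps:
(1/(-47 + √(-4 - 25)) - 13/(-3))*(-39) = (1/(-47 + √(-29)) - 13*(-⅓))*(-39) = (1/(-47 + I*√29) + 13/3)*(-39) = (13/3 + 1/(-47 + I*√29))*(-39) = -169 - 39/(-47 + I*√29)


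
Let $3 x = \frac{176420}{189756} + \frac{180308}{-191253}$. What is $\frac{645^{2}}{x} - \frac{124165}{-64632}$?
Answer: $- \frac{243955603239180116015}{2551189786968} \approx -9.5624 \cdot 10^{7}$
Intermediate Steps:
$x = - \frac{39472549}{9072851067}$ ($x = \frac{\frac{176420}{189756} + \frac{180308}{-191253}}{3} = \frac{176420 \cdot \frac{1}{189756} + 180308 \left(- \frac{1}{191253}\right)}{3} = \frac{\frac{44105}{47439} - \frac{180308}{191253}}{3} = \frac{1}{3} \left(- \frac{39472549}{3024283689}\right) = - \frac{39472549}{9072851067} \approx -0.0043506$)
$\frac{645^{2}}{x} - \frac{124165}{-64632} = \frac{645^{2}}{- \frac{39472549}{9072851067}} - \frac{124165}{-64632} = 416025 \left(- \frac{9072851067}{39472549}\right) - - \frac{124165}{64632} = - \frac{3774532865148675}{39472549} + \frac{124165}{64632} = - \frac{243955603239180116015}{2551189786968}$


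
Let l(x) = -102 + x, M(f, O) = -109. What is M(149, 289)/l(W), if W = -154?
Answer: 109/256 ≈ 0.42578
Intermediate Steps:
M(149, 289)/l(W) = -109/(-102 - 154) = -109/(-256) = -109*(-1/256) = 109/256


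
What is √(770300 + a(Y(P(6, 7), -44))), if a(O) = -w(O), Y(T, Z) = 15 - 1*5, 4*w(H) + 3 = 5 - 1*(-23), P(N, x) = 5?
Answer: 5*√123247/2 ≈ 877.66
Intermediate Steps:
w(H) = 25/4 (w(H) = -¾ + (5 - 1*(-23))/4 = -¾ + (5 + 23)/4 = -¾ + (¼)*28 = -¾ + 7 = 25/4)
Y(T, Z) = 10 (Y(T, Z) = 15 - 5 = 10)
a(O) = -25/4 (a(O) = -1*25/4 = -25/4)
√(770300 + a(Y(P(6, 7), -44))) = √(770300 - 25/4) = √(3081175/4) = 5*√123247/2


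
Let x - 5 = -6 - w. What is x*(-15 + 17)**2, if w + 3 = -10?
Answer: 48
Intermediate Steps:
w = -13 (w = -3 - 10 = -13)
x = 12 (x = 5 + (-6 - 1*(-13)) = 5 + (-6 + 13) = 5 + 7 = 12)
x*(-15 + 17)**2 = 12*(-15 + 17)**2 = 12*2**2 = 12*4 = 48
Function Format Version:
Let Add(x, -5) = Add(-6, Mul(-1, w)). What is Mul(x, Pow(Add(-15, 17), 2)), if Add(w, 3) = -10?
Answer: 48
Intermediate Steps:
w = -13 (w = Add(-3, -10) = -13)
x = 12 (x = Add(5, Add(-6, Mul(-1, -13))) = Add(5, Add(-6, 13)) = Add(5, 7) = 12)
Mul(x, Pow(Add(-15, 17), 2)) = Mul(12, Pow(Add(-15, 17), 2)) = Mul(12, Pow(2, 2)) = Mul(12, 4) = 48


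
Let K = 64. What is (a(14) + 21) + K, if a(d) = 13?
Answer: 98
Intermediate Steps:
(a(14) + 21) + K = (13 + 21) + 64 = 34 + 64 = 98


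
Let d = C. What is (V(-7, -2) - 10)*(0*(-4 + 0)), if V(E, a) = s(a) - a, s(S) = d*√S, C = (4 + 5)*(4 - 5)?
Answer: 0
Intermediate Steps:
C = -9 (C = 9*(-1) = -9)
d = -9
s(S) = -9*√S
V(E, a) = -a - 9*√a (V(E, a) = -9*√a - a = -a - 9*√a)
(V(-7, -2) - 10)*(0*(-4 + 0)) = ((-1*(-2) - 9*I*√2) - 10)*(0*(-4 + 0)) = ((2 - 9*I*√2) - 10)*(0*(-4)) = ((2 - 9*I*√2) - 10)*0 = (-8 - 9*I*√2)*0 = 0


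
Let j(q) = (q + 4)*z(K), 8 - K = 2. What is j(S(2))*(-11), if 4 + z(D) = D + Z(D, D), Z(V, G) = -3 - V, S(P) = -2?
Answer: 154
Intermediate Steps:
K = 6 (K = 8 - 1*2 = 8 - 2 = 6)
z(D) = -7 (z(D) = -4 + (D + (-3 - D)) = -4 - 3 = -7)
j(q) = -28 - 7*q (j(q) = (q + 4)*(-7) = (4 + q)*(-7) = -28 - 7*q)
j(S(2))*(-11) = (-28 - 7*(-2))*(-11) = (-28 + 14)*(-11) = -14*(-11) = 154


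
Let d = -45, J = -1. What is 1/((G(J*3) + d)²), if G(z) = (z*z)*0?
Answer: 1/2025 ≈ 0.00049383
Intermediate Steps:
G(z) = 0 (G(z) = z²*0 = 0)
1/((G(J*3) + d)²) = 1/((0 - 45)²) = 1/((-45)²) = 1/2025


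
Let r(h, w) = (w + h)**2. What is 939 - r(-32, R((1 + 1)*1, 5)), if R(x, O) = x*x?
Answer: 155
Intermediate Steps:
R(x, O) = x**2
r(h, w) = (h + w)**2
939 - r(-32, R((1 + 1)*1, 5)) = 939 - (-32 + ((1 + 1)*1)**2)**2 = 939 - (-32 + (2*1)**2)**2 = 939 - (-32 + 2**2)**2 = 939 - (-32 + 4)**2 = 939 - 1*(-28)**2 = 939 - 1*784 = 939 - 784 = 155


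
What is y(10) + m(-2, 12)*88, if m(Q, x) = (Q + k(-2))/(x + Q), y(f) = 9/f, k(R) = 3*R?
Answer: -139/2 ≈ -69.500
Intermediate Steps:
m(Q, x) = (-6 + Q)/(Q + x) (m(Q, x) = (Q + 3*(-2))/(x + Q) = (Q - 6)/(Q + x) = (-6 + Q)/(Q + x))
y(10) + m(-2, 12)*88 = 9/10 + ((-6 - 2)/(-2 + 12))*88 = 9*(⅒) + (-8/10)*88 = 9/10 + ((⅒)*(-8))*88 = 9/10 - ⅘*88 = 9/10 - 352/5 = -139/2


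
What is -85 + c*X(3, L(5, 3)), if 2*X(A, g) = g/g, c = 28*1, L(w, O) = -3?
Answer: -71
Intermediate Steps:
c = 28
X(A, g) = 1/2 (X(A, g) = (g/g)/2 = (1/2)*1 = 1/2)
-85 + c*X(3, L(5, 3)) = -85 + 28*(1/2) = -85 + 14 = -71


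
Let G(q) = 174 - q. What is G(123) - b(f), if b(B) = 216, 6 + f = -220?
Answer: -165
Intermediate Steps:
f = -226 (f = -6 - 220 = -226)
G(123) - b(f) = (174 - 1*123) - 1*216 = (174 - 123) - 216 = 51 - 216 = -165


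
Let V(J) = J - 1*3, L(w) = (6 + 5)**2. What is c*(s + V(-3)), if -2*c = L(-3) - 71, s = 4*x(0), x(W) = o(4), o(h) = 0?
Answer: 150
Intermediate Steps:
x(W) = 0
L(w) = 121 (L(w) = 11**2 = 121)
s = 0 (s = 4*0 = 0)
V(J) = -3 + J (V(J) = J - 3 = -3 + J)
c = -25 (c = -(121 - 71)/2 = -1/2*50 = -25)
c*(s + V(-3)) = -25*(0 + (-3 - 3)) = -25*(0 - 6) = -25*(-6) = 150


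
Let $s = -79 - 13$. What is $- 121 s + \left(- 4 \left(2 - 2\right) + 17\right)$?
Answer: $11149$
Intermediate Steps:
$s = -92$ ($s = -79 - 13 = -92$)
$- 121 s + \left(- 4 \left(2 - 2\right) + 17\right) = \left(-121\right) \left(-92\right) + \left(- 4 \left(2 - 2\right) + 17\right) = 11132 + \left(\left(-4\right) 0 + 17\right) = 11132 + \left(0 + 17\right) = 11132 + 17 = 11149$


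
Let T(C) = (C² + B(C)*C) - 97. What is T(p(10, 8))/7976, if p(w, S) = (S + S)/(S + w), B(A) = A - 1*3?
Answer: -7945/646056 ≈ -0.012298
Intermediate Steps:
B(A) = -3 + A (B(A) = A - 3 = -3 + A)
p(w, S) = 2*S/(S + w) (p(w, S) = (2*S)/(S + w) = 2*S/(S + w))
T(C) = -97 + C² + C*(-3 + C) (T(C) = (C² + (-3 + C)*C) - 97 = (C² + C*(-3 + C)) - 97 = -97 + C² + C*(-3 + C))
T(p(10, 8))/7976 = (-97 + (2*8/(8 + 10))² + (2*8/(8 + 10))*(-3 + 2*8/(8 + 10)))/7976 = (-97 + (2*8/18)² + (2*8/18)*(-3 + 2*8/18))*(1/7976) = (-97 + (2*8*(1/18))² + (2*8*(1/18))*(-3 + 2*8*(1/18)))*(1/7976) = (-97 + (8/9)² + 8*(-3 + 8/9)/9)*(1/7976) = (-97 + 64/81 + (8/9)*(-19/9))*(1/7976) = (-97 + 64/81 - 152/81)*(1/7976) = -7945/81*1/7976 = -7945/646056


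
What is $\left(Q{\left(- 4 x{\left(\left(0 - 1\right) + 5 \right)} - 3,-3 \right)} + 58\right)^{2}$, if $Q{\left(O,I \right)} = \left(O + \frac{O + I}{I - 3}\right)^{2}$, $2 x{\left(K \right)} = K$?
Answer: $\frac{1435204}{81} \approx 17719.0$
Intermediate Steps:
$x{\left(K \right)} = \frac{K}{2}$
$Q{\left(O,I \right)} = \left(O + \frac{I + O}{-3 + I}\right)^{2}$
$\left(Q{\left(- 4 x{\left(\left(0 - 1\right) + 5 \right)} - 3,-3 \right)} + 58\right)^{2} = \left(\frac{\left(-3 - 2 \left(- 4 \frac{\left(0 - 1\right) + 5}{2} - 3\right) - 3 \left(- 4 \frac{\left(0 - 1\right) + 5}{2} - 3\right)\right)^{2}}{\left(-3 - 3\right)^{2}} + 58\right)^{2} = \left(\frac{\left(-3 - 2 \left(- 4 \frac{-1 + 5}{2} - 3\right) - 3 \left(- 4 \frac{-1 + 5}{2} - 3\right)\right)^{2}}{36} + 58\right)^{2} = \left(\frac{\left(-3 - 2 \left(- 4 \cdot \frac{1}{2} \cdot 4 - 3\right) - 3 \left(- 4 \cdot \frac{1}{2} \cdot 4 - 3\right)\right)^{2}}{36} + 58\right)^{2} = \left(\frac{\left(-3 - 2 \left(\left(-4\right) 2 - 3\right) - 3 \left(\left(-4\right) 2 - 3\right)\right)^{2}}{36} + 58\right)^{2} = \left(\frac{\left(-3 - 2 \left(-8 - 3\right) - 3 \left(-8 - 3\right)\right)^{2}}{36} + 58\right)^{2} = \left(\frac{\left(-3 - -22 - -33\right)^{2}}{36} + 58\right)^{2} = \left(\frac{\left(-3 + 22 + 33\right)^{2}}{36} + 58\right)^{2} = \left(\frac{52^{2}}{36} + 58\right)^{2} = \left(\frac{1}{36} \cdot 2704 + 58\right)^{2} = \left(\frac{676}{9} + 58\right)^{2} = \left(\frac{1198}{9}\right)^{2} = \frac{1435204}{81}$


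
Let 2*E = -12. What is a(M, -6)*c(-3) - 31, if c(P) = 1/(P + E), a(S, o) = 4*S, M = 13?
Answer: -331/9 ≈ -36.778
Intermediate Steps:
E = -6 (E = (½)*(-12) = -6)
c(P) = 1/(-6 + P) (c(P) = 1/(P - 6) = 1/(-6 + P))
a(M, -6)*c(-3) - 31 = (4*13)/(-6 - 3) - 31 = 52/(-9) - 31 = 52*(-⅑) - 31 = -52/9 - 31 = -331/9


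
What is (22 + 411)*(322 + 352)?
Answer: 291842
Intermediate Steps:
(22 + 411)*(322 + 352) = 433*674 = 291842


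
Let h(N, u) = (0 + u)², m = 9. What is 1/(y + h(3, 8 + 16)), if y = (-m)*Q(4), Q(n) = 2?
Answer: 1/558 ≈ 0.0017921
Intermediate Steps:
h(N, u) = u²
y = -18 (y = -1*9*2 = -9*2 = -18)
1/(y + h(3, 8 + 16)) = 1/(-18 + (8 + 16)²) = 1/(-18 + 24²) = 1/(-18 + 576) = 1/558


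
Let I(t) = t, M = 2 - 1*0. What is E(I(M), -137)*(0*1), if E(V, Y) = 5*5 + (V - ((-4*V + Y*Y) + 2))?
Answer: 0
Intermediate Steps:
M = 2 (M = 2 + 0 = 2)
E(V, Y) = 23 - Y² + 5*V (E(V, Y) = 25 + (V - ((-4*V + Y²) + 2)) = 25 + (V - ((Y² - 4*V) + 2)) = 25 + (V - (2 + Y² - 4*V)) = 25 + (V + (-2 - Y² + 4*V)) = 25 + (-2 - Y² + 5*V) = 23 - Y² + 5*V)
E(I(M), -137)*(0*1) = (23 - 1*(-137)² + 5*2)*(0*1) = (23 - 1*18769 + 10)*0 = (23 - 18769 + 10)*0 = -18736*0 = 0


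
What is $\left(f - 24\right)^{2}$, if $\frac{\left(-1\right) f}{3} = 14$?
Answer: $4356$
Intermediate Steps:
$f = -42$ ($f = \left(-3\right) 14 = -42$)
$\left(f - 24\right)^{2} = \left(-42 - 24\right)^{2} = \left(-66\right)^{2} = 4356$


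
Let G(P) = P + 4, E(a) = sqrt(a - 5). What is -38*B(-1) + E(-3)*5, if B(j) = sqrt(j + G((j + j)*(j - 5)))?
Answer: -38*sqrt(15) + 10*I*sqrt(2) ≈ -147.17 + 14.142*I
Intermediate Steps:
E(a) = sqrt(-5 + a)
G(P) = 4 + P
B(j) = sqrt(4 + j + 2*j*(-5 + j)) (B(j) = sqrt(j + (4 + (j + j)*(j - 5))) = sqrt(j + (4 + (2*j)*(-5 + j))) = sqrt(j + (4 + 2*j*(-5 + j))) = sqrt(4 + j + 2*j*(-5 + j)))
-38*B(-1) + E(-3)*5 = -38*sqrt(4 - 1 + 2*(-1)*(-5 - 1)) + sqrt(-5 - 3)*5 = -38*sqrt(4 - 1 + 2*(-1)*(-6)) + sqrt(-8)*5 = -38*sqrt(4 - 1 + 12) + (2*I*sqrt(2))*5 = -38*sqrt(15) + 10*I*sqrt(2)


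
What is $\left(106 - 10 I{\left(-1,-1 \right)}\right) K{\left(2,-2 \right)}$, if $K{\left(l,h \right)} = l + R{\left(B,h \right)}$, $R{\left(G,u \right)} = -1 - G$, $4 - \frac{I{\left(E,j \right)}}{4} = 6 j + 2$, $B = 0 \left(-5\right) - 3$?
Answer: $-856$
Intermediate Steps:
$B = -3$ ($B = 0 - 3 = -3$)
$I{\left(E,j \right)} = 8 - 24 j$ ($I{\left(E,j \right)} = 16 - 4 \left(6 j + 2\right) = 16 - 4 \left(2 + 6 j\right) = 16 - \left(8 + 24 j\right) = 8 - 24 j$)
$K{\left(l,h \right)} = 2 + l$ ($K{\left(l,h \right)} = l - -2 = l + \left(-1 + 3\right) = l + 2 = 2 + l$)
$\left(106 - 10 I{\left(-1,-1 \right)}\right) K{\left(2,-2 \right)} = \left(106 - 10 \left(8 - -24\right)\right) \left(2 + 2\right) = \left(106 - 10 \left(8 + 24\right)\right) 4 = \left(106 - 320\right) 4 = \left(-214\right) 4 = -856$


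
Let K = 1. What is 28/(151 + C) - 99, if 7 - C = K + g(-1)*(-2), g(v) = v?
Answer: -15317/155 ≈ -98.819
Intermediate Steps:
C = 4 (C = 7 - (1 - 1*(-2)) = 7 - (1 + 2) = 7 - 1*3 = 7 - 3 = 4)
28/(151 + C) - 99 = 28/(151 + 4) - 99 = 28/155 - 99 = -15317/155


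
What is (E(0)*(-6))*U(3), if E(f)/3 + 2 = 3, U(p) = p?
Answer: -54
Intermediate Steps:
E(f) = 3 (E(f) = -6 + 3*3 = -6 + 9 = 3)
(E(0)*(-6))*U(3) = (3*(-6))*3 = -18*3 = -54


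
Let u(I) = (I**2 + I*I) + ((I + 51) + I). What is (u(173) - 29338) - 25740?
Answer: 5177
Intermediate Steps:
u(I) = 51 + 2*I + 2*I**2 (u(I) = (I**2 + I**2) + ((51 + I) + I) = 2*I**2 + (51 + 2*I) = 51 + 2*I + 2*I**2)
(u(173) - 29338) - 25740 = ((51 + 2*173 + 2*173**2) - 29338) - 25740 = ((51 + 346 + 2*29929) - 29338) - 25740 = ((51 + 346 + 59858) - 29338) - 25740 = (60255 - 29338) - 25740 = 30917 - 25740 = 5177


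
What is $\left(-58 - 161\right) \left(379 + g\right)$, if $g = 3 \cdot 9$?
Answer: $-88914$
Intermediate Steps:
$g = 27$
$\left(-58 - 161\right) \left(379 + g\right) = \left(-58 - 161\right) \left(379 + 27\right) = \left(-219\right) 406 = -88914$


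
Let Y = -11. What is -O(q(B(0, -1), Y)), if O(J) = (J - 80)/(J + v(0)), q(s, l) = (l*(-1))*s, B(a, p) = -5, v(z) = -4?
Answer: -135/59 ≈ -2.2881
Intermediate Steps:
q(s, l) = -l*s (q(s, l) = (-l)*s = -l*s)
O(J) = (-80 + J)/(-4 + J) (O(J) = (J - 80)/(J - 4) = (-80 + J)/(-4 + J))
-O(q(B(0, -1), Y)) = -(-80 - 1*(-11)*(-5))/(-4 - 1*(-11)*(-5)) = -(-80 - 55)/(-4 - 55) = -(-135)/(-59) = -(-1)*(-135)/59 = -1*135/59 = -135/59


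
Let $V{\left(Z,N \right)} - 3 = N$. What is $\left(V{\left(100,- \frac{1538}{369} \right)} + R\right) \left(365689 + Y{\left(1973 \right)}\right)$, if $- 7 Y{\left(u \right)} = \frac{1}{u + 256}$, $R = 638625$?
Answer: $\frac{1344595002687852404}{5757507} \approx 2.3354 \cdot 10^{11}$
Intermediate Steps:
$V{\left(Z,N \right)} = 3 + N$
$Y{\left(u \right)} = - \frac{1}{7 \left(256 + u\right)}$ ($Y{\left(u \right)} = - \frac{1}{7 \left(u + 256\right)} = - \frac{1}{7 \left(256 + u\right)}$)
$\left(V{\left(100,- \frac{1538}{369} \right)} + R\right) \left(365689 + Y{\left(1973 \right)}\right) = \left(\left(3 - \frac{1538}{369}\right) + 638625\right) \left(365689 - \frac{1}{1792 + 7 \cdot 1973}\right) = \left(\left(3 - \frac{1538}{369}\right) + 638625\right) \left(365689 - \frac{1}{1792 + 13811}\right) = \left(\left(3 - \frac{1538}{369}\right) + 638625\right) \left(365689 - \frac{1}{15603}\right) = \left(- \frac{431}{369} + 638625\right) \left(365689 - \frac{1}{15603}\right) = \frac{235652194 \left(365689 - \frac{1}{15603}\right)}{369} = \frac{235652194}{369} \cdot \frac{5705845466}{15603} = \frac{1344595002687852404}{5757507}$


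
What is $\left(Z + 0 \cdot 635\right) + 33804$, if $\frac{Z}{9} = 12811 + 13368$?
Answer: $269415$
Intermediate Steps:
$Z = 235611$ ($Z = 9 \left(12811 + 13368\right) = 9 \cdot 26179 = 235611$)
$\left(Z + 0 \cdot 635\right) + 33804 = \left(235611 + 0 \cdot 635\right) + 33804 = \left(235611 + 0\right) + 33804 = 235611 + 33804 = 269415$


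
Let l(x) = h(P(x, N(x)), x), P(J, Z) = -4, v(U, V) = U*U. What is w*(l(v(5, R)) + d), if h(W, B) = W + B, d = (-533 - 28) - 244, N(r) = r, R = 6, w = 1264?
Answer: -990976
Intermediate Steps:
v(U, V) = U²
d = -805 (d = -561 - 244 = -805)
h(W, B) = B + W
l(x) = -4 + x (l(x) = x - 4 = -4 + x)
w*(l(v(5, R)) + d) = 1264*((-4 + 5²) - 805) = 1264*((-4 + 25) - 805) = 1264*(21 - 805) = 1264*(-784) = -990976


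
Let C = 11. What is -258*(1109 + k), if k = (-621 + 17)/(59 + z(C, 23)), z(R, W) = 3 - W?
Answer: -3667642/13 ≈ -2.8213e+5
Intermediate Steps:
k = -604/39 (k = (-621 + 17)/(59 + (3 - 1*23)) = -604/(59 + (3 - 23)) = -604/(59 - 20) = -604/39 ≈ -15.487)
-258*(1109 + k) = -258*(1109 - 604/39) = -258*42647/39 = -3667642/13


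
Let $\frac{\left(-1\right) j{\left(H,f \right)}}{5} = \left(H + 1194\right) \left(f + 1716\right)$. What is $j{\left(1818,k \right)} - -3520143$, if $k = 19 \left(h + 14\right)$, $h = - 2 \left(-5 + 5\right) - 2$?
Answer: $-25756497$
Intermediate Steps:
$h = -2$ ($h = \left(-2\right) 0 - 2 = 0 - 2 = -2$)
$k = 228$ ($k = 19 \left(-2 + 14\right) = 19 \cdot 12 = 228$)
$j{\left(H,f \right)} = - 5 \left(1194 + H\right) \left(1716 + f\right)$ ($j{\left(H,f \right)} = - 5 \left(H + 1194\right) \left(f + 1716\right) = - 5 \left(1194 + H\right) \left(1716 + f\right)$)
$j{\left(1818,k \right)} - -3520143 = \left(-10244520 - 15598440 - 1361160 - 9090 \cdot 228\right) - -3520143 = \left(-10244520 - 15598440 - 1361160 - 2072520\right) + 3520143 = -29276640 + 3520143 = -25756497$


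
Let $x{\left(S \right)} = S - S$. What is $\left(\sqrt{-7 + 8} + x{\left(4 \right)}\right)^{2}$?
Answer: $1$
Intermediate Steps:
$x{\left(S \right)} = 0$
$\left(\sqrt{-7 + 8} + x{\left(4 \right)}\right)^{2} = \left(\sqrt{-7 + 8} + 0\right)^{2} = \left(\sqrt{1} + 0\right)^{2} = \left(1 + 0\right)^{2} = 1^{2} = 1$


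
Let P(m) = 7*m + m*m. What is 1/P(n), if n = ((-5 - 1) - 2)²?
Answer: 1/4544 ≈ 0.00022007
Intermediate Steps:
n = 64 (n = (-6 - 2)² = (-8)² = 64)
P(m) = m² + 7*m (P(m) = 7*m + m² = m² + 7*m)
1/P(n) = 1/(64*(7 + 64)) = 1/(64*71) = 1/4544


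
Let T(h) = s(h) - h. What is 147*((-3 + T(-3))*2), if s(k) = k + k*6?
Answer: -6174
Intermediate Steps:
s(k) = 7*k (s(k) = k + 6*k = 7*k)
T(h) = 6*h (T(h) = 7*h - h = 6*h)
147*((-3 + T(-3))*2) = 147*((-3 + 6*(-3))*2) = 147*((-3 - 18)*2) = 147*(-21*2) = 147*(-42) = -6174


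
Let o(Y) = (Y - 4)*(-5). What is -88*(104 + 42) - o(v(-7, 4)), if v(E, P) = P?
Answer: -12848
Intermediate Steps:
o(Y) = 20 - 5*Y (o(Y) = (-4 + Y)*(-5) = 20 - 5*Y)
-88*(104 + 42) - o(v(-7, 4)) = -88*(104 + 42) - (20 - 5*4) = -88*146 - (20 - 20) = -12848 - 1*0 = -12848 + 0 = -12848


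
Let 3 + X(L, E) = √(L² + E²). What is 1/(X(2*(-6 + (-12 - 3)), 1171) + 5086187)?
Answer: 5086184/25869266308851 - √1373005/25869266308851 ≈ 1.9657e-7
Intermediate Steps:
X(L, E) = -3 + √(E² + L²) (X(L, E) = -3 + √(L² + E²) = -3 + √(E² + L²))
1/(X(2*(-6 + (-12 - 3)), 1171) + 5086187) = 1/((-3 + √(1171² + (2*(-6 + (-12 - 3)))²)) + 5086187) = 1/((-3 + √(1371241 + (2*(-6 - 15))²)) + 5086187) = 1/((-3 + √(1371241 + (2*(-21))²)) + 5086187) = 1/((-3 + √(1371241 + (-42)²)) + 5086187) = 1/((-3 + √(1371241 + 1764)) + 5086187) = 1/((-3 + √1373005) + 5086187) = 1/(5086184 + √1373005)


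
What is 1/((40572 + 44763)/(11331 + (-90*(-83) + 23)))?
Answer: 18824/85335 ≈ 0.22059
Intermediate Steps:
1/((40572 + 44763)/(11331 + (-90*(-83) + 23))) = 1/(85335/(11331 + (7470 + 23))) = 1/(85335/(11331 + 7493)) = 1/(85335/18824) = 18824/85335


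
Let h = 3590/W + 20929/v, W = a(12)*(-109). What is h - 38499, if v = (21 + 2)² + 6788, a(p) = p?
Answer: -61409801377/1595106 ≈ -38499.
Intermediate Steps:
W = -1308 (W = 12*(-109) = -1308)
v = 7317 (v = 23² + 6788 = 529 + 6788 = 7317)
h = 184517/1595106 (h = 3590/(-1308) + 20929/7317 = 3590*(-1/1308) + 20929*(1/7317) = -1795/654 + 20929/7317 = 184517/1595106 ≈ 0.11568)
h - 38499 = 184517/1595106 - 38499 = -61409801377/1595106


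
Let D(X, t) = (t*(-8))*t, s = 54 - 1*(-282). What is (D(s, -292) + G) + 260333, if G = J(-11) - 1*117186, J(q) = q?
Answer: -538976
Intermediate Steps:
s = 336 (s = 54 + 282 = 336)
G = -117197 (G = -11 - 1*117186 = -11 - 117186 = -117197)
D(X, t) = -8*t² (D(X, t) = (-8*t)*t = -8*t²)
(D(s, -292) + G) + 260333 = (-8*(-292)² - 117197) + 260333 = (-8*85264 - 117197) + 260333 = (-682112 - 117197) + 260333 = -799309 + 260333 = -538976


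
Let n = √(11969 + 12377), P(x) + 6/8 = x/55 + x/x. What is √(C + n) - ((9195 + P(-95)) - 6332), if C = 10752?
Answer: -125907/44 + √(10752 + √24346) ≈ -2757.1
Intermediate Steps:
P(x) = ¼ + x/55 (P(x) = -¾ + (x/55 + x/x) = -¾ + (x*(1/55) + 1) = -¾ + (x/55 + 1) = -¾ + (1 + x/55) = ¼ + x/55)
n = √24346 ≈ 156.03
√(C + n) - ((9195 + P(-95)) - 6332) = √(10752 + √24346) - ((9195 + (¼ + (1/55)*(-95))) - 6332) = √(10752 + √24346) - ((9195 + (¼ - 19/11)) - 6332) = √(10752 + √24346) - ((9195 - 65/44) - 6332) = √(10752 + √24346) - (404515/44 - 6332) = √(10752 + √24346) - 1*125907/44 = √(10752 + √24346) - 125907/44 = -125907/44 + √(10752 + √24346)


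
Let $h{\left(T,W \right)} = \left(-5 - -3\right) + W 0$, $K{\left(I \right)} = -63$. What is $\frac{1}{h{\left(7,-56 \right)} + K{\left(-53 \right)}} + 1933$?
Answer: $\frac{125644}{65} \approx 1933.0$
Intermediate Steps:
$h{\left(T,W \right)} = -2$ ($h{\left(T,W \right)} = \left(-5 + 3\right) + 0 = -2 + 0 = -2$)
$\frac{1}{h{\left(7,-56 \right)} + K{\left(-53 \right)}} + 1933 = \frac{1}{-2 - 63} + 1933 = \frac{1}{-65} + 1933 = - \frac{1}{65} + 1933 = \frac{125644}{65}$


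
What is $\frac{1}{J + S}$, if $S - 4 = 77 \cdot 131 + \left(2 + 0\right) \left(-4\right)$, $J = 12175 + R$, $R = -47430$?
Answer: $- \frac{1}{25172} \approx -3.9727 \cdot 10^{-5}$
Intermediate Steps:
$J = -35255$ ($J = 12175 - 47430 = -35255$)
$S = 10083$ ($S = 4 + \left(77 \cdot 131 + \left(2 + 0\right) \left(-4\right)\right) = 4 + \left(10087 + 2 \left(-4\right)\right) = 4 + \left(10087 - 8\right) = 4 + 10079 = 10083$)
$\frac{1}{J + S} = \frac{1}{-35255 + 10083} = \frac{1}{-25172} = - \frac{1}{25172}$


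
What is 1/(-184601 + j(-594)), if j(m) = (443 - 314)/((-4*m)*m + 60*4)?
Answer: -470368/86830403211 ≈ -5.4171e-6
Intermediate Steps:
j(m) = 129/(240 - 4*m**2) (j(m) = 129/(-4*m**2 + 240) = 129/(240 - 4*m**2))
1/(-184601 + j(-594)) = 1/(-184601 - 129/(-240 + 4*(-594)**2)) = 1/(-184601 - 129/(-240 + 4*352836)) = 1/(-184601 - 129/(-240 + 1411344)) = 1/(-184601 - 129/1411104) = 1/(-184601 - 129*1/1411104) = 1/(-184601 - 43/470368) = 1/(-86830403211/470368) = -470368/86830403211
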